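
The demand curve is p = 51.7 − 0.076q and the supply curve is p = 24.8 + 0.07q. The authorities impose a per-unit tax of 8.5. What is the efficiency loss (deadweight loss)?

Competitive equilibrium: 51.7 − 0.076q = 24.8 + 0.07q → q* = 184.2466, p* = 37.6973.
With the tax, the buyer price exceeds the seller price by 8.5: (51.7 − 0.076q) − (24.8 + 0.07q) = 8.5 → q' = 126.0274.
Δq = 184.2466 − 126.0274 = 58.2192; the wedge equals the tax, 8.5.
DWL = ½ × 58.2192 × 8.5 = 247.43.

247.43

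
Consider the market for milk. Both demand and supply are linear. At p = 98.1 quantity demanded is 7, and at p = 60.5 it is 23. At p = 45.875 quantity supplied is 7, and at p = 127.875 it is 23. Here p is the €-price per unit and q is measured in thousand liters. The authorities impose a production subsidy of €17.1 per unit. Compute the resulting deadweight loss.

€19.56 thousand

Demand slope = (60.5 − 98.1)/(23 − 7) = −2.35, so p = 114.55 − 2.35q.
Supply slope = (127.875 − 45.875)/(23 − 7) = 5.125, so p = 10 + 5.125q.
Competitive equilibrium: 114.55 − 2.35q = 10 + 5.125q → q* = 13.9866, p* = 81.6814.
The subsidy lowers effective supply by 17.1: p = 5.125q − 7.1.
New quantity: 114.55 − 2.35q = 5.125q − 7.1 → q' = 16.2742.
Overproduction Δq = 16.2742 − 13.9866 = 2.2876; wedge = subsidy = 17.1.
The triangle = ½ × 2.2876 × 17.1 = €19.56 thousand.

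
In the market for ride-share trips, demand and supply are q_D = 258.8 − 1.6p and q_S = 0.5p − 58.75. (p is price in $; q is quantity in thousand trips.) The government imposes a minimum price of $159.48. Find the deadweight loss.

$229.56 thousand

In inverse form: demand p = 161.75 − 0.625q, supply p = 117.5 + 2q.
Competitive equilibrium: 161.75 − 0.625q = 117.5 + 2q → q* = 16.8571, p* = 151.2143.
At the floor p = 159.48, quantity demanded = (161.75 − 159.48)/0.625 = 3.632.
Sellers' marginal cost at q' = 3.632: 117.5 + 2·3.632 = 124.764.
Δq = 16.8571 − 3.632 = 13.2251; wedge = 159.48 − 124.764 = 34.716.
Welfare loss = ½ × 13.2251 × 34.716 = $229.56 thousand.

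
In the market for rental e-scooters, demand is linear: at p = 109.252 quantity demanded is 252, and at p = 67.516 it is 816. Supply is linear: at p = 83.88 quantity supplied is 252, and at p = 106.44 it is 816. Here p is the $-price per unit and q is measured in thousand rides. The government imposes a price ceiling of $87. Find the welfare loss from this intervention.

$1191.19 thousand

Demand slope = (67.516 − 109.252)/(816 − 252) = −0.074, so p = 127.9 − 0.074q.
Supply slope = (106.44 − 83.88)/(816 − 252) = 0.04, so p = 73.8 + 0.04q.
Competitive equilibrium: 127.9 − 0.074q = 73.8 + 0.04q → q* = 474.5614, p* = 92.7825.
At the ceiling p = 87, quantity supplied = (87 − 73.8)/0.04 = 330.
Willingness to pay at q' = 330: 127.9 − 0.074·330 = 103.48.
Δq = 474.5614 − 330 = 144.5614; wedge = 103.48 − 87 = 16.48.
Welfare loss = ½ × 144.5614 × 16.48 = $1191.19 thousand.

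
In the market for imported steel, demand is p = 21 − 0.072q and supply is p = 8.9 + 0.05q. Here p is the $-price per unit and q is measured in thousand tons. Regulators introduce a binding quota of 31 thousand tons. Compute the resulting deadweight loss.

$283.56 thousand

Competitive equilibrium: 21 − 0.072q = 8.9 + 0.05q → q* = 99.1803, p* = 13.859.
At q = 31: demand price = 21 − 0.072·31 = 18.768; supply price = 8.9 + 0.05·31 = 10.45.
Δq = 99.1803 − 31 = 68.1803; wedge = 18.768 − 10.45 = 8.318.
Welfare loss = ½ × 68.1803 × 8.318 = $283.56 thousand.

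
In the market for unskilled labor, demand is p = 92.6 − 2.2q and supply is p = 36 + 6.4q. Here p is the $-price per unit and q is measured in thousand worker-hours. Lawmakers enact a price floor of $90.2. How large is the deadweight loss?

Competitive equilibrium: 92.6 − 2.2q = 36 + 6.4q → q* = 6.5814, p* = 78.1209.
At the floor p = 90.2, quantity demanded = (92.6 − 90.2)/2.2 = 1.0909.
Sellers' marginal cost at q' = 1.0909: 36 + 6.4·1.0909 = 42.9818.
Δq = 6.5814 − 1.0909 = 5.4905; wedge = 90.2 − 42.9818 = 47.2182.
DWL = ½ × 5.4905 × 47.2182 = $129.63 thousand.

$129.63 thousand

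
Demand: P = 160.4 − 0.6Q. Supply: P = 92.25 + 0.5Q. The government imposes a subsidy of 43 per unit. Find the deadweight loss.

Competitive equilibrium: 160.4 − 0.6Q = 92.25 + 0.5Q → Q* = 61.95455, P* = 123.22727.
The subsidy lowers effective supply by 43: P = 49.25 + 0.5Q.
New quantity: 160.4 − 0.6Q = 49.25 + 0.5Q → Q' = 101.04545.
Overproduction ΔQ = 101.04545 − 61.95455 = 39.0909; wedge = subsidy = 43.
DWL = ½ × 39.0909 × 43 = 840.45.

840.45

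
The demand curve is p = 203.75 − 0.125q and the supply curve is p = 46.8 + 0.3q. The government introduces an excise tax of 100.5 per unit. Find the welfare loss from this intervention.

11882.65

Competitive equilibrium: 203.75 − 0.125q = 46.8 + 0.3q → q* = 369.2941, p* = 157.5882.
With the tax, the buyer price exceeds the seller price by 100.5: (203.75 − 0.125q) − (46.8 + 0.3q) = 100.5 → q' = 132.8235.
Δq = 369.2941 − 132.8235 = 236.4706; the wedge equals the tax, 100.5.
DWL = ½ × 236.4706 × 100.5 = 11882.65.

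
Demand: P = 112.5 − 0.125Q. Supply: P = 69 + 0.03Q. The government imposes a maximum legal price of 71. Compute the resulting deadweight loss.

Competitive equilibrium: 112.5 − 0.125Q = 69 + 0.03Q → Q* = 280.6452, P* = 77.4194.
At the ceiling P = 71, quantity supplied = (71 − 69)/0.03 = 66.6667.
Willingness to pay at Q' = 66.6667: 112.5 − 0.125·66.6667 = 104.1667.
ΔQ = 280.6452 − 66.6667 = 213.9785; wedge = 104.1667 − 71 = 33.1667.
Deadweight loss = ½ × 213.9785 × 33.1667 = 3548.48.

3548.48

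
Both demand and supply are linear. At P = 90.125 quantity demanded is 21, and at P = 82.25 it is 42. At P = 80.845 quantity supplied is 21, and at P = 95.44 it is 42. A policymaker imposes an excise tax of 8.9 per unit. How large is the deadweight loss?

Demand slope = (82.25 − 90.125)/(42 − 21) = −0.375, so P = 98 − 0.375Q.
Supply slope = (95.44 − 80.845)/(42 − 21) = 0.695, so P = 66.25 + 0.695Q.
Competitive equilibrium: 98 − 0.375Q = 66.25 + 0.695Q → Q* = 29.6729, P* = 86.8727.
With the tax, the buyer price exceeds the seller price by 8.9: (98 − 0.375Q) − (66.25 + 0.695Q) = 8.9 → Q' = 21.3551.
ΔQ = 29.6729 − 21.3551 = 8.3178; the wedge equals the tax, 8.9.
DWL = ½ × 8.3178 × 8.9 = 37.01.

37.01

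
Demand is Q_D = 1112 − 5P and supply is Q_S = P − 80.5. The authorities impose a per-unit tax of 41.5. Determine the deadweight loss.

717.60

In inverse form: demand P = 222.4 − 0.2Q, supply P = 80.5 + Q.
Competitive equilibrium: 222.4 − 0.2Q = 80.5 + Q → Q* = 118.25, P* = 198.75.
With the tax, the buyer price exceeds the seller price by 41.5: (222.4 − 0.2Q) − (80.5 + Q) = 41.5 → Q' = 83.6667.
ΔQ = 118.25 − 83.6667 = 34.5833; the wedge equals the tax, 41.5.
The triangle = ½ × 34.5833 × 41.5 = 717.60.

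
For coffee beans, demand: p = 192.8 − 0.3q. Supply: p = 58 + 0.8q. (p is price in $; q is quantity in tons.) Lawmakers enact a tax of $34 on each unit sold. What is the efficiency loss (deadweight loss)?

Competitive equilibrium: 192.8 − 0.3q = 58 + 0.8q → q* = 122.5455, p* = 156.0364.
With the tax, the buyer price exceeds the seller price by 34: (192.8 − 0.3q) − (58 + 0.8q) = 34 → q' = 91.6364.
Δq = 122.5455 − 91.6364 = 30.9091; the wedge equals the tax, 34.
DWL = ½ × 30.9091 × 34 = $525.45.

$525.45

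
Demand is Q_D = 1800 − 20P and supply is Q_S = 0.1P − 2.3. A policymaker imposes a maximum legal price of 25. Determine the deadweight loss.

210.13

In inverse form: demand P = 90 − 0.05Q, supply P = 23 + 10Q.
Competitive equilibrium: 90 − 0.05Q = 23 + 10Q → Q* = 6.66667, P* = 89.66667.
At the ceiling P = 25, quantity supplied = (25 − 23)/10 = 0.2.
Willingness to pay at Q' = 0.2: 90 − 0.05·0.2 = 89.99.
ΔQ = 6.66667 − 0.2 = 6.46667; wedge = 89.99 − 25 = 64.99.
Welfare loss = ½ × 6.46667 × 64.99 = 210.13.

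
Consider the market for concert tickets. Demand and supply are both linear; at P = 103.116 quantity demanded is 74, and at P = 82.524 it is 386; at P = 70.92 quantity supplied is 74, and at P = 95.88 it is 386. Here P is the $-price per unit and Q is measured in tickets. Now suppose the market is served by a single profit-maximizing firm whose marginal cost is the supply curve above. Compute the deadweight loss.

Demand slope = (82.524 − 103.116)/(386 − 74) = −0.066, so P = 108 − 0.066Q.
Supply slope = (95.88 − 70.92)/(386 − 74) = 0.08, so P = 65 + 0.08Q.
Competitive equilibrium: 108 − 0.066Q = 65 + 0.08Q → Q* = 294.5205, P* = 88.5616.
Marginal revenue: MR = 108 − 0.132Q. Set MR = MC: 108 − 0.132Q = 65 + 0.08Q → Q_m = 202.8302.
Price P_m = 108 − 0.066·202.8302 = 94.6132; MC(Q_m) = 65 + 0.08·202.8302 = 81.2264.
Competitive Q* = 294.5205, so ΔQ = 91.6903; wedge = 94.6132 − 81.2264 = 13.3868.
Deadweight loss = ½ × 91.6903 × 13.3868 = $613.72.

$613.72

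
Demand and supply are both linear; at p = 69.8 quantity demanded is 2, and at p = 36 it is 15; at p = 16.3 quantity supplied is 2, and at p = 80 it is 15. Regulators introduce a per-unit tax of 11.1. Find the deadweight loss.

8.214

Demand slope = (36 − 69.8)/(15 − 2) = −2.6, so p = 75 − 2.6q.
Supply slope = (80 − 16.3)/(15 − 2) = 4.9, so p = 6.5 + 4.9q.
Competitive equilibrium: 75 − 2.6q = 6.5 + 4.9q → q* = 9.1333, p* = 51.2533.
With the tax, the buyer price exceeds the seller price by 11.1: (75 − 2.6q) − (6.5 + 4.9q) = 11.1 → q' = 7.6533.
Δq = 9.1333 − 7.6533 = 1.48; the wedge equals the tax, 11.1.
Deadweight loss = ½ × 1.48 × 11.1 = 8.214.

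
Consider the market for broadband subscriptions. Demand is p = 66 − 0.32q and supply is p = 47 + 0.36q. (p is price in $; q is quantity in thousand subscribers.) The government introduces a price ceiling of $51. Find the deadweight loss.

$96.31 thousand

Competitive equilibrium: 66 − 0.32q = 47 + 0.36q → q* = 27.9412, p* = 57.0588.
At the ceiling p = 51, quantity supplied = (51 − 47)/0.36 = 11.1111.
Willingness to pay at q' = 11.1111: 66 − 0.32·11.1111 = 62.4444.
Δq = 27.9412 − 11.1111 = 16.8301; wedge = 62.4444 − 51 = 11.4444.
DWL = ½ × 16.8301 × 11.4444 = $96.31 thousand.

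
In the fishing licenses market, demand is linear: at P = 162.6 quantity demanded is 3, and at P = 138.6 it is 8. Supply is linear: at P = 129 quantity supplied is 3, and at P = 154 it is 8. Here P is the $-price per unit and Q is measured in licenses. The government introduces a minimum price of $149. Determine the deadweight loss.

$1.74

Demand slope = (138.6 − 162.6)/(8 − 3) = −4.8, so P = 177 − 4.8Q.
Supply slope = (154 − 129)/(8 − 3) = 5, so P = 114 + 5Q.
Competitive equilibrium: 177 − 4.8Q = 114 + 5Q → Q* = 6.4286, P* = 146.1429.
At the floor P = 149, quantity demanded = (177 − 149)/4.8 = 5.8333.
Sellers' marginal cost at Q' = 5.8333: 114 + 5·5.8333 = 143.1665.
ΔQ = 6.4286 − 5.8333 = 0.5953; wedge = 149 − 143.1665 = 5.8335.
The triangle = ½ × 0.5953 × 5.8335 = $1.74.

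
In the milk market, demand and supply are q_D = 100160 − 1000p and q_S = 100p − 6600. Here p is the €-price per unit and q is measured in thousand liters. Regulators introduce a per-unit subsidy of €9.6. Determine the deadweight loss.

In inverse form: demand p = 100.16 − 0.001q, supply p = 66 + 0.01q.
Competitive equilibrium: 100.16 − 0.001q = 66 + 0.01q → q* = 3105.4545, p* = 97.0545.
The subsidy lowers effective supply by 9.6: p = 56.4 + 0.01q.
New quantity: 100.16 − 0.001q = 56.4 + 0.01q → q' = 3978.1818.
Overproduction Δq = 3978.1818 − 3105.4545 = 872.7273; wedge = subsidy = 9.6.
DWL = ½ × 872.7273 × 9.6 = €4189.09 thousand.

€4189.09 thousand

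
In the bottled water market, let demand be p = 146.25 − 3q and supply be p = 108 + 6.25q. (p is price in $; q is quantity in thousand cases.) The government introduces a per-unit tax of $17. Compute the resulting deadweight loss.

Competitive equilibrium: 146.25 − 3q = 108 + 6.25q → q* = 4.1351, p* = 133.8446.
With the tax, the buyer price exceeds the seller price by 17: (146.25 − 3q) − (108 + 6.25q) = 17 → q' = 2.2973.
Δq = 4.1351 − 2.2973 = 1.8378; the wedge equals the tax, 17.
Deadweight loss = ½ × 1.8378 × 17 = $15.62 thousand.

$15.62 thousand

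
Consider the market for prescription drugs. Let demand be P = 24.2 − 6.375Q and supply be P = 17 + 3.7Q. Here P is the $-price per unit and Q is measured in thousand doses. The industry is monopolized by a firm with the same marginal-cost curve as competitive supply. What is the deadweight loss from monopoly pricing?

$0.39 thousand

Competitive equilibrium: 24.2 − 6.375Q = 17 + 3.7Q → Q* = 0.7146, P* = 19.6442.
Marginal revenue: MR = 24.2 − 12.75Q. Set MR = MC: 24.2 − 12.75Q = 17 + 3.7Q → Q_m = 0.4377.
Price P_m = 24.2 − 6.375·0.4377 = 21.4097; MC(Q_m) = 17 + 3.7·0.4377 = 18.6195.
Competitive Q* = 0.7146, so ΔQ = 0.2769; wedge = 21.4097 − 18.6195 = 2.7902.
DWL = ½ × 0.2769 × 2.7902 = $0.39 thousand.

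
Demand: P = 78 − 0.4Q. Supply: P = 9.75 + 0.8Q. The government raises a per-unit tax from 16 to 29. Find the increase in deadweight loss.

243.75

Competitive equilibrium: 78 − 0.4Q = 9.75 + 0.8Q → Q* = 56.875, P* = 55.25.
For a per-unit tax t: ΔQ = t/1.2, so DWL = ½·t·(t/1.2) = t²/2.4.
At t = 16: DWL = 106.667. At t = 29: DWL = 350.417.
Increase = 350.417 − 106.667 = 243.75.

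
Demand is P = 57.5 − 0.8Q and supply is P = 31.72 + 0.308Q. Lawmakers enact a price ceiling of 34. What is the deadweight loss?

Competitive equilibrium: 57.5 − 0.8Q = 31.72 + 0.308Q → Q* = 23.2671, P* = 38.8863.
At the ceiling P = 34, quantity supplied = (34 − 31.72)/0.308 = 7.4026.
Willingness to pay at Q' = 7.4026: 57.5 − 0.8·7.4026 = 51.5779.
ΔQ = 23.2671 − 7.4026 = 15.8645; wedge = 51.5779 − 34 = 17.5779.
Welfare loss = ½ × 15.8645 × 17.5779 = 139.43.

139.43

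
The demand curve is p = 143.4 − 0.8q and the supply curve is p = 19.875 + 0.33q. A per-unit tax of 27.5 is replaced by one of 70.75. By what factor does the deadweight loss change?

6.619

Competitive equilibrium: 143.4 − 0.8q = 19.875 + 0.33q → q* = 109.3142, p* = 55.9487.
For a per-unit tax t: Δq = t/1.13, so DWL = ½·t·(t/1.13) = t²/2.26.
At t = 27.5: DWL = 334.624. At t = 70.75: DWL = 2214.851.
Ratio = (70.75/27.5)² = 6.619.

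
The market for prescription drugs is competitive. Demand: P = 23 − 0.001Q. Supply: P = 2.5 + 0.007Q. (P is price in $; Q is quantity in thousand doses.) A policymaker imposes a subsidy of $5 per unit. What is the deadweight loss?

$1562.50 thousand

Competitive equilibrium: 23 − 0.001Q = 2.5 + 0.007Q → Q* = 2562.5, P* = 20.4375.
The subsidy lowers effective supply by 5: P = 0.007Q − 2.5.
New quantity: 23 − 0.001Q = 0.007Q − 2.5 → Q' = 3187.5.
Overproduction ΔQ = 3187.5 − 2562.5 = 625; wedge = subsidy = 5.
DWL = ½ × 625 × 5 = $1562.50 thousand.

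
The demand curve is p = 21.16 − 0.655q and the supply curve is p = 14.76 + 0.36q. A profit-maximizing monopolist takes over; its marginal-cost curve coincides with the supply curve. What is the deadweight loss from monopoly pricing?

Competitive equilibrium: 21.16 − 0.655q = 14.76 + 0.36q → q* = 6.3054, p* = 17.03.
Marginal revenue: MR = 21.16 − 1.31q. Set MR = MC: 21.16 − 1.31q = 14.76 + 0.36q → q_m = 3.8323.
Price p_m = 21.16 − 0.655·3.8323 = 18.6498; MC(q_m) = 14.76 + 0.36·3.8323 = 16.1396.
Competitive q* = 6.3054, so Δq = 2.4731; wedge = 18.6498 − 16.1396 = 2.5102.
The triangle = ½ × 2.4731 × 2.5102 = 3.10.

3.10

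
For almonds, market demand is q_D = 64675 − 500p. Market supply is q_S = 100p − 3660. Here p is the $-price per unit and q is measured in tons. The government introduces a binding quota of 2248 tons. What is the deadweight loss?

$180259.13

In inverse form: demand p = 129.35 − 0.002q, supply p = 36.6 + 0.01q.
Competitive equilibrium: 129.35 − 0.002q = 36.6 + 0.01q → q* = 7729.1667, p* = 113.8917.
At q = 2248: demand price = 129.35 − 0.002·2248 = 124.854; supply price = 36.6 + 0.01·2248 = 59.08.
Δq = 7729.1667 − 2248 = 5481.1667; wedge = 124.854 − 59.08 = 65.774.
The triangle = ½ × 5481.1667 × 65.774 = $180259.13.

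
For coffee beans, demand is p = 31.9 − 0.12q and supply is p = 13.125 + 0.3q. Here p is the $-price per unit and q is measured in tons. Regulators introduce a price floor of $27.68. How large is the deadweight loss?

$19.10

Competitive equilibrium: 31.9 − 0.12q = 13.125 + 0.3q → q* = 44.7024, p* = 26.5357.
At the floor p = 27.68, quantity demanded = (31.9 − 27.68)/0.12 = 35.1667.
Sellers' marginal cost at q' = 35.1667: 13.125 + 0.3·35.1667 = 23.675.
Δq = 44.7024 − 35.1667 = 9.5357; wedge = 27.68 − 23.675 = 4.005.
Deadweight loss = ½ × 9.5357 × 4.005 = $19.10.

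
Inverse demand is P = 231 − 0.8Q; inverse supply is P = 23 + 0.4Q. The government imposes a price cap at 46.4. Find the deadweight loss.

7912.02

Competitive equilibrium: 231 − 0.8Q = 23 + 0.4Q → Q* = 173.33333, P* = 92.33333.
At the ceiling P = 46.4, quantity supplied = (46.4 − 23)/0.4 = 58.5.
Willingness to pay at Q' = 58.5: 231 − 0.8·58.5 = 184.2.
ΔQ = 173.33333 − 58.5 = 114.83333; wedge = 184.2 − 46.4 = 137.8.
The triangle = ½ × 114.83333 × 137.8 = 7912.02.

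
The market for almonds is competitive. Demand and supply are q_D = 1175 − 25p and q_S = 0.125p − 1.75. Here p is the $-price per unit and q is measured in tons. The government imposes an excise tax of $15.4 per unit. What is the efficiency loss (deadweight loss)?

In inverse form: demand p = 47 − 0.04q, supply p = 14 + 8q.
Competitive equilibrium: 47 − 0.04q = 14 + 8q → q* = 4.1045, p* = 46.8358.
With the tax, the buyer price exceeds the seller price by 15.4: (47 − 0.04q) − (14 + 8q) = 15.4 → q' = 2.1891.
Δq = 4.1045 − 2.1891 = 1.9154; the wedge equals the tax, 15.4.
DWL = ½ × 1.9154 × 15.4 = $14.75.

$14.75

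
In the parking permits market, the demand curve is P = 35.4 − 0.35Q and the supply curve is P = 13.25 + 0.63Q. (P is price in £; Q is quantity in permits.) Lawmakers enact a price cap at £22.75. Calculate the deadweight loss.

Competitive equilibrium: 35.4 − 0.35Q = 13.25 + 0.63Q → Q* = 22.602, P* = 27.4893.
At the ceiling P = 22.75, quantity supplied = (22.75 − 13.25)/0.63 = 15.0794.
Willingness to pay at Q' = 15.0794: 35.4 − 0.35·15.0794 = 30.1222.
ΔQ = 22.602 − 15.0794 = 7.5226; wedge = 30.1222 − 22.75 = 7.3722.
Welfare loss = ½ × 7.5226 × 7.3722 = £27.73.

£27.73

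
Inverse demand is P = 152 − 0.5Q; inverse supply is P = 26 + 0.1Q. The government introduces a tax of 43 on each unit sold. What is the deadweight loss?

1540.83

Competitive equilibrium: 152 − 0.5Q = 26 + 0.1Q → Q* = 210, P* = 47.
With the tax, the buyer price exceeds the seller price by 43: (152 − 0.5Q) − (26 + 0.1Q) = 43 → Q' = 138.3333.
ΔQ = 210 − 138.3333 = 71.6667; the wedge equals the tax, 43.
DWL = ½ × 71.6667 × 43 = 1540.83.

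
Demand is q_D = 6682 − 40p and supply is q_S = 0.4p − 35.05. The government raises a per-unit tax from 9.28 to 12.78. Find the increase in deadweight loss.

15.29

In inverse form: demand p = 167.05 − 0.025q, supply p = 87.625 + 2.5q.
Competitive equilibrium: 167.05 − 0.025q = 87.625 + 2.5q → q* = 31.4554, p* = 166.2636.
For a per-unit tax t: Δq = t/2.525, so DWL = ½·t·(t/2.525) = t²/5.05.
At t = 9.28: DWL = 17.053. At t = 12.78: DWL = 32.342.
Increase = 32.342 − 17.053 = 15.29.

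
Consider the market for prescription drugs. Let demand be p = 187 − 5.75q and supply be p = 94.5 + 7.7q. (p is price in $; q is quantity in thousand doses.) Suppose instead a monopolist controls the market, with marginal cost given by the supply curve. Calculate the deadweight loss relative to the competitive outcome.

$28.53 thousand

Competitive equilibrium: 187 − 5.75q = 94.5 + 7.7q → q* = 6.8773, p* = 147.4554.
Marginal revenue: MR = 187 − 11.5q. Set MR = MC: 187 − 11.5q = 94.5 + 7.7q → q_m = 4.8177.
Price p_m = 187 − 5.75·4.8177 = 159.2982; MC(q_m) = 94.5 + 7.7·4.8177 = 131.5963.
Competitive q* = 6.8773, so Δq = 2.0596; wedge = 159.2982 − 131.5963 = 27.7019.
Deadweight loss = ½ × 2.0596 × 27.7019 = $28.53 thousand.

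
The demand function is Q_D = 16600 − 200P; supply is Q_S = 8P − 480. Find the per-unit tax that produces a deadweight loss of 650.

13

In inverse form: demand P = 83 − 0.005Q, supply P = 60 + 0.125Q.
Competitive equilibrium: 83 − 0.005Q = 60 + 0.125Q → Q* = 176.9231, P* = 82.1154.
A tax t gives ΔQ = t/0.13 and wedge t, so DWL = t²/0.26.
t²/0.26 = 650 → t² = 169 → t = 13.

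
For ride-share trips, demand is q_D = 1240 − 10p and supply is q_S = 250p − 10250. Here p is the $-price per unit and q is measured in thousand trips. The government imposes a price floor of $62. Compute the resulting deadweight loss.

In inverse form: demand p = 124 − 0.1q, supply p = 41 + 0.004q.
Competitive equilibrium: 124 − 0.1q = 41 + 0.004q → q* = 798.0769, p* = 44.1923.
At the floor p = 62, quantity demanded = (124 − 62)/0.1 = 620.
Sellers' marginal cost at q' = 620: 41 + 0.004·620 = 43.48.
Δq = 798.0769 − 620 = 178.0769; wedge = 62 − 43.48 = 18.52.
Welfare loss = ½ × 178.0769 × 18.52 = $1648.99 thousand.

$1648.99 thousand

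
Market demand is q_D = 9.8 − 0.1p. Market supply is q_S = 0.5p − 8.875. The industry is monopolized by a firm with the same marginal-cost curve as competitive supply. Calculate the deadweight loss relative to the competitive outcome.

55.44

In inverse form: demand p = 98 − 10q, supply p = 17.75 + 2q.
Competitive equilibrium: 98 − 10q = 17.75 + 2q → q* = 6.6875, p* = 31.125.
Marginal revenue: MR = 98 − 20q. Set MR = MC: 98 − 20q = 17.75 + 2q → q_m = 3.6477.
Price p_m = 98 − 10·3.6477 = 61.523; MC(q_m) = 17.75 + 2·3.6477 = 25.0454.
Competitive q* = 6.6875, so Δq = 3.0398; wedge = 61.523 − 25.0454 = 36.4776.
The triangle = ½ × 3.0398 × 36.4776 = 55.44.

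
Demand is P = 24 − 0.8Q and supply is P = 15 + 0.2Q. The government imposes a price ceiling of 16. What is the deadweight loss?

8

Competitive equilibrium: 24 − 0.8Q = 15 + 0.2Q → Q* = 9, P* = 16.8.
At the ceiling P = 16, quantity supplied = (16 − 15)/0.2 = 5.
Willingness to pay at Q' = 5: 24 − 0.8·5 = 20.
ΔQ = 9 − 5 = 4; wedge = 20 − 16 = 4.
Deadweight loss = ½ × 4 × 4 = 8.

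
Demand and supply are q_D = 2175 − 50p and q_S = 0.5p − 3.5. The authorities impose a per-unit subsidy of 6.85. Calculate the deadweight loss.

11.61

In inverse form: demand p = 43.5 − 0.02q, supply p = 7 + 2q.
Competitive equilibrium: 43.5 − 0.02q = 7 + 2q → q* = 18.0693, p* = 43.1386.
The subsidy lowers effective supply by 6.85: p = 0.15 + 2q.
New quantity: 43.5 − 0.02q = 0.15 + 2q → q' = 21.4604.
Overproduction Δq = 21.4604 − 18.0693 = 3.3911; wedge = subsidy = 6.85.
Welfare loss = ½ × 3.3911 × 6.85 = 11.61.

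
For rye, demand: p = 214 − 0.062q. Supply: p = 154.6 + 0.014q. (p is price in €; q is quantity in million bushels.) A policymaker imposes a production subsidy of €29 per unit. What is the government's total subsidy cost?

€33731.58 million

Competitive equilibrium: 214 − 0.062q = 154.6 + 0.014q → q* = 781.5789, p* = 165.5421.
The subsidy lowers effective supply by 29: p = 125.6 + 0.014q.
New quantity: 214 − 0.062q = 125.6 + 0.014q → q' = 1163.1579.
Total subsidy cost = 29 × 1163.1579 = €33731.58 million.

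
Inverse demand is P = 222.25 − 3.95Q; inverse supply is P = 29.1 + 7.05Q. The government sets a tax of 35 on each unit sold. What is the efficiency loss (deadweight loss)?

55.68

Competitive equilibrium: 222.25 − 3.95Q = 29.1 + 7.05Q → Q* = 17.5591, P* = 152.8916.
With the tax, the buyer price exceeds the seller price by 35: (222.25 − 3.95Q) − (29.1 + 7.05Q) = 35 → Q' = 14.3773.
ΔQ = 17.5591 − 14.3773 = 3.1818; the wedge equals the tax, 35.
DWL = ½ × 3.1818 × 35 = 55.68.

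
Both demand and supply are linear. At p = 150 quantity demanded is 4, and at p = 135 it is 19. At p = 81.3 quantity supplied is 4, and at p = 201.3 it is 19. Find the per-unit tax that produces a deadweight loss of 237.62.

Demand slope = (135 − 150)/(19 − 4) = −1, so p = 154 − q.
Supply slope = (201.3 − 81.3)/(19 − 4) = 8, so p = 49.3 + 8q.
Competitive equilibrium: 154 − q = 49.3 + 8q → q* = 11.6333, p* = 142.3667.
A tax t gives Δq = t/9 and wedge t, so DWL = t²/18.
t²/18 = 237.62 → t² = 4277.16 → t = 65.4.

65.4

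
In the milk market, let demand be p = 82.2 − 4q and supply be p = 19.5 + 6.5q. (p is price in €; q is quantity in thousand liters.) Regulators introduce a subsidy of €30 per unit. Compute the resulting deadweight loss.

€42.86 thousand

Competitive equilibrium: 82.2 − 4q = 19.5 + 6.5q → q* = 5.9714, p* = 58.3143.
The subsidy lowers effective supply by 30: p = 6.5q − 10.5.
New quantity: 82.2 − 4q = 6.5q − 10.5 → q' = 8.8286.
Overproduction Δq = 8.8286 − 5.9714 = 2.8572; wedge = subsidy = 30.
The triangle = ½ × 2.8572 × 30 = €42.86 thousand.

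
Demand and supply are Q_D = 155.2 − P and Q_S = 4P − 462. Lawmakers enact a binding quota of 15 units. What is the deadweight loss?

175.561

In inverse form: demand P = 155.2 − Q, supply P = 115.5 + 0.25Q.
Competitive equilibrium: 155.2 − Q = 115.5 + 0.25Q → Q* = 31.76, P* = 123.44.
At Q = 15: demand price = 155.2 − 1·15 = 140.2; supply price = 115.5 + 0.25·15 = 119.25.
ΔQ = 31.76 − 15 = 16.76; wedge = 140.2 − 119.25 = 20.95.
DWL = ½ × 16.76 × 20.95 = 175.561.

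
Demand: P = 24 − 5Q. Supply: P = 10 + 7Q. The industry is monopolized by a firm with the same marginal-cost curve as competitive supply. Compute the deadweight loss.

Competitive equilibrium: 24 − 5Q = 10 + 7Q → Q* = 1.1667, P* = 18.1667.
Marginal revenue: MR = 24 − 10Q. Set MR = MC: 24 − 10Q = 10 + 7Q → Q_m = 0.8235.
Price P_m = 24 − 5·0.8235 = 19.8825; MC(Q_m) = 10 + 7·0.8235 = 15.7645.
Competitive Q* = 1.1667, so ΔQ = 0.3432; wedge = 19.8825 − 15.7645 = 4.118.
Welfare loss = ½ × 0.3432 × 4.118 = 0.71.

0.71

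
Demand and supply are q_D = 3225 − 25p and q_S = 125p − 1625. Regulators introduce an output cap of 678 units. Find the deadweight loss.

In inverse form: demand p = 129 − 0.04q, supply p = 13 + 0.008q.
Competitive equilibrium: 129 − 0.04q = 13 + 0.008q → q* = 2416.6667, p* = 32.3333.
At q = 678: demand price = 129 − 0.04·678 = 101.88; supply price = 13 + 0.008·678 = 18.424.
Δq = 2416.6667 − 678 = 1738.6667; wedge = 101.88 − 18.424 = 83.456.
Deadweight loss = ½ × 1738.6667 × 83.456 = 72551.08.

72551.08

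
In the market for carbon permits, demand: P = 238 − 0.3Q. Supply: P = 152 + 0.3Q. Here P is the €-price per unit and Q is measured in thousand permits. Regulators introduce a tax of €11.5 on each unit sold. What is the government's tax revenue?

€1427.92 thousand

Competitive equilibrium: 238 − 0.3Q = 152 + 0.3Q → Q* = 143.3333, P* = 195.
With the tax, the buyer price exceeds the seller price by 11.5: (238 − 0.3Q) − (152 + 0.3Q) = 11.5 → Q' = 124.1667.
Tax revenue = 11.5 × 124.1667 = €1427.92 thousand.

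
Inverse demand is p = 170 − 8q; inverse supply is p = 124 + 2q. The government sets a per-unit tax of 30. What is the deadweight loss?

Competitive equilibrium: 170 − 8q = 124 + 2q → q* = 4.6, p* = 133.2.
With the tax, the buyer price exceeds the seller price by 30: (170 − 8q) − (124 + 2q) = 30 → q' = 1.6.
Δq = 4.6 − 1.6 = 3; the wedge equals the tax, 30.
Deadweight loss = ½ × 3 × 30 = 45.

45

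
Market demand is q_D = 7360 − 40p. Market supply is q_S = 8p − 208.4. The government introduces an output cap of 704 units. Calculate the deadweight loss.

9135.075

In inverse form: demand p = 184 − 0.025q, supply p = 26.05 + 0.125q.
Competitive equilibrium: 184 − 0.025q = 26.05 + 0.125q → q* = 1053, p* = 157.675.
At q = 704: demand price = 184 − 0.025·704 = 166.4; supply price = 26.05 + 0.125·704 = 114.05.
Δq = 1053 − 704 = 349; wedge = 166.4 − 114.05 = 52.35.
Welfare loss = ½ × 349 × 52.35 = 9135.075.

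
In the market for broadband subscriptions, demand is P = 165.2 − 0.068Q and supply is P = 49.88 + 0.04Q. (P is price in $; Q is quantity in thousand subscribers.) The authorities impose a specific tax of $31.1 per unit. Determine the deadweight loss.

Competitive equilibrium: 165.2 − 0.068Q = 49.88 + 0.04Q → Q* = 1067.7778, P* = 92.5911.
With the tax, the buyer price exceeds the seller price by 31.1: (165.2 − 0.068Q) − (49.88 + 0.04Q) = 31.1 → Q' = 779.8148.
ΔQ = 1067.7778 − 779.8148 = 287.963; the wedge equals the tax, 31.1.
DWL = ½ × 287.963 × 31.1 = $4477.82 thousand.

$4477.82 thousand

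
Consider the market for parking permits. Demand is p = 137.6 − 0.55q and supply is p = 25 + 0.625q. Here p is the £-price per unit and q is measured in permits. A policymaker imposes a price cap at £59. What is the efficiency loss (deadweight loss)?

Competitive equilibrium: 137.6 − 0.55q = 25 + 0.625q → q* = 95.8298, p* = 84.8936.
At the ceiling p = 59, quantity supplied = (59 − 25)/0.625 = 54.4.
Willingness to pay at q' = 54.4: 137.6 − 0.55·54.4 = 107.68.
Δq = 95.8298 − 54.4 = 41.4298; wedge = 107.68 − 59 = 48.68.
Welfare loss = ½ × 41.4298 × 48.68 = £1008.40.

£1008.40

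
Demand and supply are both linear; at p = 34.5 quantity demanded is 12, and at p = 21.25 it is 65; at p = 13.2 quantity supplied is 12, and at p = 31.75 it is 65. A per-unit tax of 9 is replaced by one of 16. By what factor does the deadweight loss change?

3.160

Demand slope = (21.25 − 34.5)/(65 − 12) = −0.25, so p = 37.5 − 0.25q.
Supply slope = (31.75 − 13.2)/(65 − 12) = 0.35, so p = 9 + 0.35q.
Competitive equilibrium: 37.5 − 0.25q = 9 + 0.35q → q* = 47.5, p* = 25.625.
For a per-unit tax t: Δq = t/0.6, so DWL = ½·t·(t/0.6) = t²/1.2.
At t = 9: DWL = 67.5. At t = 16: DWL = 213.333.
Ratio = (16/9)² = 3.160.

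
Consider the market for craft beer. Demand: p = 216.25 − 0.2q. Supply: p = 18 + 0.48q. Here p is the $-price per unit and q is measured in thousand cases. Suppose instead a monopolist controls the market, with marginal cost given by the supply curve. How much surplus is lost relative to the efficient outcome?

$1492.73 thousand

Competitive equilibrium: 216.25 − 0.2q = 18 + 0.48q → q* = 291.5441, p* = 157.9412.
Marginal revenue: MR = 216.25 − 0.4q. Set MR = MC: 216.25 − 0.4q = 18 + 0.48q → q_m = 225.2841.
Price p_m = 216.25 − 0.2·225.2841 = 171.1932; MC(q_m) = 18 + 0.48·225.2841 = 126.1364.
Competitive q* = 291.5441, so Δq = 66.26; wedge = 171.1932 − 126.1364 = 45.0568.
Deadweight loss = ½ × 66.26 × 45.0568 = $1492.73 thousand.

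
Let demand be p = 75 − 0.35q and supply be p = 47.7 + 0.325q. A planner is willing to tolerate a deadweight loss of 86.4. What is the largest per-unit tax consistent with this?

Competitive equilibrium: 75 − 0.35q = 47.7 + 0.325q → q* = 40.4444, p* = 60.8444.
A tax t gives Δq = t/0.675 and wedge t, so DWL = t²/1.35.
t²/1.35 = 86.4 → t² = 116.64 → t = 10.8.

10.8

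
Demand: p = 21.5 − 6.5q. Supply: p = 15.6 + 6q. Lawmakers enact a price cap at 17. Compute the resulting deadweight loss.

0.36

Competitive equilibrium: 21.5 − 6.5q = 15.6 + 6q → q* = 0.472, p* = 18.432.
At the ceiling p = 17, quantity supplied = (17 − 15.6)/6 = 0.2333.
Willingness to pay at q' = 0.2333: 21.5 − 6.5·0.2333 = 19.9836.
Δq = 0.472 − 0.2333 = 0.2387; wedge = 19.9836 − 17 = 2.9836.
The triangle = ½ × 0.2387 × 2.9836 = 0.36.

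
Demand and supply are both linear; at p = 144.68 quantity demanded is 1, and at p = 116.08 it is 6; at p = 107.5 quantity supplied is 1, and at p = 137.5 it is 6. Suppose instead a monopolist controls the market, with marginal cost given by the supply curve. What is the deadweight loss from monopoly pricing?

Demand slope = (116.08 − 144.68)/(6 − 1) = −5.72, so p = 150.4 − 5.72q.
Supply slope = (137.5 − 107.5)/(6 − 1) = 6, so p = 101.5 + 6q.
Competitive equilibrium: 150.4 − 5.72q = 101.5 + 6q → q* = 4.1724, p* = 126.5341.
Marginal revenue: MR = 150.4 − 11.44q. Set MR = MC: 150.4 − 11.44q = 101.5 + 6q → q_m = 2.8039.
Price p_m = 150.4 − 5.72·2.8039 = 134.3617; MC(q_m) = 101.5 + 6·2.8039 = 118.3234.
Competitive q* = 4.1724, so Δq = 1.3685; wedge = 134.3617 − 118.3234 = 16.0383.
DWL = ½ × 1.3685 × 16.0383 = 10.97.

10.97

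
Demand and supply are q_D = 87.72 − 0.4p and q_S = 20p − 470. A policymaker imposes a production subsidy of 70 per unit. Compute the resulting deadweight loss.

960.78

In inverse form: demand p = 219.3 − 2.5q, supply p = 23.5 + 0.05q.
Competitive equilibrium: 219.3 − 2.5q = 23.5 + 0.05q → q* = 76.78431, p* = 27.33922.
The subsidy lowers effective supply by 70: p = 0.05q − 46.5.
New quantity: 219.3 − 2.5q = 0.05q − 46.5 → q' = 104.23529.
Overproduction Δq = 104.23529 − 76.78431 = 27.45098; wedge = subsidy = 70.
DWL = ½ × 27.45098 × 70 = 960.78.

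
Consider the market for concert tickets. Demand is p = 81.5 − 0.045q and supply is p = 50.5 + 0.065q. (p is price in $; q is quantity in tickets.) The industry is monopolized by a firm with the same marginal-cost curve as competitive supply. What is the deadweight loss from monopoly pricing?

$368.18

Competitive equilibrium: 81.5 − 0.045q = 50.5 + 0.065q → q* = 281.8182, p* = 68.8182.
Marginal revenue: MR = 81.5 − 0.09q. Set MR = MC: 81.5 − 0.09q = 50.5 + 0.065q → q_m = 200.
Price p_m = 81.5 − 0.045·200 = 72.5; MC(q_m) = 50.5 + 0.065·200 = 63.5.
Competitive q* = 281.8182, so Δq = 81.8182; wedge = 72.5 − 63.5 = 9.
The triangle = ½ × 81.8182 × 9 = $368.18.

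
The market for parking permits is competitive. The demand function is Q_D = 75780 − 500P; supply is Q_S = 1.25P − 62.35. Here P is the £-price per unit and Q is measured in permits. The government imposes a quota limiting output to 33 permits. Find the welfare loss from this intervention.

In inverse form: demand P = 151.56 − 0.002Q, supply P = 49.88 + 0.8Q.
Competitive equilibrium: 151.56 − 0.002Q = 49.88 + 0.8Q → Q* = 126.783, P* = 151.3064.
At Q = 33: demand price = 151.56 − 0.002·33 = 151.494; supply price = 49.88 + 0.8·33 = 76.28.
ΔQ = 126.783 − 33 = 93.783; wedge = 151.494 − 76.28 = 75.214.
Deadweight loss = ½ × 93.783 × 75.214 = £3526.90.

£3526.90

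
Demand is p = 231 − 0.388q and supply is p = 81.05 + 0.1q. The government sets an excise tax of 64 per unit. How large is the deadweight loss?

4196.72

Competitive equilibrium: 231 − 0.388q = 81.05 + 0.1q → q* = 307.2746, p* = 111.7775.
With the tax, the buyer price exceeds the seller price by 64: (231 − 0.388q) − (81.05 + 0.1q) = 64 → q' = 176.127.
Δq = 307.2746 − 176.127 = 131.1476; the wedge equals the tax, 64.
Welfare loss = ½ × 131.1476 × 64 = 4196.72.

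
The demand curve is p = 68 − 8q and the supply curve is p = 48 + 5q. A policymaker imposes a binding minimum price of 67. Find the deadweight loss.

Competitive equilibrium: 68 − 8q = 48 + 5q → q* = 1.5385, p* = 55.6923.
At the floor p = 67, quantity demanded = (68 − 67)/8 = 0.125.
Sellers' marginal cost at q' = 0.125: 48 + 5·0.125 = 48.625.
Δq = 1.5385 − 0.125 = 1.4135; wedge = 67 − 48.625 = 18.375.
The triangle = ½ × 1.4135 × 18.375 = 12.99.

12.99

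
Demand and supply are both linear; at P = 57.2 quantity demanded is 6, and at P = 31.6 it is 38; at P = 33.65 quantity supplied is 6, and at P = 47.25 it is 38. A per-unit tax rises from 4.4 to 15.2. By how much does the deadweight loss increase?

86.40

Demand slope = (31.6 − 57.2)/(38 − 6) = −0.8, so P = 62 − 0.8Q.
Supply slope = (47.25 − 33.65)/(38 − 6) = 0.425, so P = 31.1 + 0.425Q.
Competitive equilibrium: 62 − 0.8Q = 31.1 + 0.425Q → Q* = 25.2245, P* = 41.8204.
For a per-unit tax t: ΔQ = t/1.225, so DWL = ½·t·(t/1.225) = t²/2.45.
At t = 4.4: DWL = 7.902. At t = 15.2: DWL = 94.302.
Increase = 94.302 − 7.902 = 86.40.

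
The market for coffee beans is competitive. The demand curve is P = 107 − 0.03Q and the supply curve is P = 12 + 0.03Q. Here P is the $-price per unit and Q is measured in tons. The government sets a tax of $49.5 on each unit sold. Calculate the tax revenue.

Competitive equilibrium: 107 − 0.03Q = 12 + 0.03Q → Q* = 1583.3333, P* = 59.5.
With the tax, the buyer price exceeds the seller price by 49.5: (107 − 0.03Q) − (12 + 0.03Q) = 49.5 → Q' = 758.3333.
Tax revenue = 49.5 × 758.3333 = $37537.50.

$37537.50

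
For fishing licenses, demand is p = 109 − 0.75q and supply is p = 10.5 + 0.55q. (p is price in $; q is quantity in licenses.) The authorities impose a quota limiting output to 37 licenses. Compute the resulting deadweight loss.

$976.98

Competitive equilibrium: 109 − 0.75q = 10.5 + 0.55q → q* = 75.7692, p* = 52.1731.
At q = 37: demand price = 109 − 0.75·37 = 81.25; supply price = 10.5 + 0.55·37 = 30.85.
Δq = 75.7692 − 37 = 38.7692; wedge = 81.25 − 30.85 = 50.4.
Deadweight loss = ½ × 38.7692 × 50.4 = $976.98.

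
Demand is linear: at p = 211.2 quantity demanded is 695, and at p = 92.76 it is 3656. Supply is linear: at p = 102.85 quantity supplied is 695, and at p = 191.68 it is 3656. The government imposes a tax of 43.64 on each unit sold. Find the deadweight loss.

Demand slope = (92.76 − 211.2)/(3656 − 695) = −0.04, so p = 239 − 0.04q.
Supply slope = (191.68 − 102.85)/(3656 − 695) = 0.03, so p = 82 + 0.03q.
Competitive equilibrium: 239 − 0.04q = 82 + 0.03q → q* = 2242.8571, p* = 149.2857.
With the tax, the buyer price exceeds the seller price by 43.64: (239 − 0.04q) − (82 + 0.03q) = 43.64 → q' = 1619.4286.
Δq = 2242.8571 − 1619.4286 = 623.4285; the wedge equals the tax, 43.64.
DWL = ½ × 623.4285 × 43.64 = 13603.21.

13603.21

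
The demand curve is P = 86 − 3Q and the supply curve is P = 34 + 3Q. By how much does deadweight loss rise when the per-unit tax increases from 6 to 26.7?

56.41

Competitive equilibrium: 86 − 3Q = 34 + 3Q → Q* = 8.6667, P* = 60.
For a per-unit tax t: ΔQ = t/6, so DWL = ½·t·(t/6) = t²/12.
At t = 6: DWL = 3. At t = 26.7: DWL = 59.408.
Increase = 59.408 − 3 = 56.41.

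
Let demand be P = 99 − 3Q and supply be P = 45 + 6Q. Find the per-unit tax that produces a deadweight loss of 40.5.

27

Competitive equilibrium: 99 − 3Q = 45 + 6Q → Q* = 6, P* = 81.
A tax t gives ΔQ = t/9 and wedge t, so DWL = t²/18.
t²/18 = 40.5 → t² = 729 → t = 27.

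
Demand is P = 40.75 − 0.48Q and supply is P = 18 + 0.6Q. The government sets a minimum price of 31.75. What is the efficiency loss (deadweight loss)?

2.89

Competitive equilibrium: 40.75 − 0.48Q = 18 + 0.6Q → Q* = 21.0648, P* = 30.6389.
At the floor P = 31.75, quantity demanded = (40.75 − 31.75)/0.48 = 18.75.
Sellers' marginal cost at Q' = 18.75: 18 + 0.6·18.75 = 29.25.
ΔQ = 21.0648 − 18.75 = 2.3148; wedge = 31.75 − 29.25 = 2.5.
Deadweight loss = ½ × 2.3148 × 2.5 = 2.89.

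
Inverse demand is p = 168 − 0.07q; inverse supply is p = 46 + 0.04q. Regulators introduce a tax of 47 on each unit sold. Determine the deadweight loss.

Competitive equilibrium: 168 − 0.07q = 46 + 0.04q → q* = 1109.0909, p* = 90.3636.
With the tax, the buyer price exceeds the seller price by 47: (168 − 0.07q) − (46 + 0.04q) = 47 → q' = 681.8182.
Δq = 1109.0909 − 681.8182 = 427.2727; the wedge equals the tax, 47.
The triangle = ½ × 427.2727 × 47 = 10040.91.

10040.91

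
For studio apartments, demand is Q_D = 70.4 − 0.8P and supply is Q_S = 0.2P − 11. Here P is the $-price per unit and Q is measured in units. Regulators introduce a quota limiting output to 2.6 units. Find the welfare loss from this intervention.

In inverse form: demand P = 88 − 1.25Q, supply P = 55 + 5Q.
Competitive equilibrium: 88 − 1.25Q = 55 + 5Q → Q* = 5.28, P* = 81.4.
At Q = 2.6: demand price = 88 − 1.25·2.6 = 84.75; supply price = 55 + 5·2.6 = 68.
ΔQ = 5.28 − 2.6 = 2.68; wedge = 84.75 − 68 = 16.75.
DWL = ½ × 2.68 × 16.75 = $22.445.

$22.445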